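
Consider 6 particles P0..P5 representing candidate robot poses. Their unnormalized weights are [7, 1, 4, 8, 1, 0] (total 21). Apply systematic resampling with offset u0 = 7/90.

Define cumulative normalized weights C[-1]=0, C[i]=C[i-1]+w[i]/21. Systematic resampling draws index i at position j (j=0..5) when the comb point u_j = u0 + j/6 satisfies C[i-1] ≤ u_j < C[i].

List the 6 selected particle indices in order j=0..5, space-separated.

C = [1/3, 8/21, 4/7, 20/21, 1, 1]
j=0: u_0=7/90 ∈ [0, 1/3) → index 0
j=1: u_1=11/45 ∈ [0, 1/3) → index 0
j=2: u_2=37/90 ∈ [8/21, 4/7) → index 2
j=3: u_3=26/45 ∈ [4/7, 20/21) → index 3
j=4: u_4=67/90 ∈ [4/7, 20/21) → index 3
j=5: u_5=41/45 ∈ [4/7, 20/21) → index 3

0 0 2 3 3 3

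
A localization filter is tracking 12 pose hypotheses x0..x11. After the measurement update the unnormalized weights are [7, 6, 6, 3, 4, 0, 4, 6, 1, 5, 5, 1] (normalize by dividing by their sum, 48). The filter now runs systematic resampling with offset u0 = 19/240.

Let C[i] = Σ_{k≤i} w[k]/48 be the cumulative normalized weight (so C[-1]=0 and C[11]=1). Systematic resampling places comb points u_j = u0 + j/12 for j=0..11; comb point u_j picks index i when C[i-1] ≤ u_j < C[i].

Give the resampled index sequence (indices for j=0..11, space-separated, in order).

C = [7/48, 13/48, 19/48, 11/24, 13/24, 13/24, 5/8, 3/4, 37/48, 7/8, 47/48, 1]
j=0: u_0=19/240 ∈ [0, 7/48) → index 0
j=1: u_1=13/80 ∈ [7/48, 13/48) → index 1
j=2: u_2=59/240 ∈ [7/48, 13/48) → index 1
j=3: u_3=79/240 ∈ [13/48, 19/48) → index 2
j=4: u_4=33/80 ∈ [19/48, 11/24) → index 3
j=5: u_5=119/240 ∈ [11/24, 13/24) → index 4
j=6: u_6=139/240 ∈ [13/24, 5/8) → index 6
j=7: u_7=53/80 ∈ [5/8, 3/4) → index 7
j=8: u_8=179/240 ∈ [5/8, 3/4) → index 7
j=9: u_9=199/240 ∈ [37/48, 7/8) → index 9
j=10: u_10=73/80 ∈ [7/8, 47/48) → index 10
j=11: u_11=239/240 ∈ [47/48, 1) → index 11

0 1 1 2 3 4 6 7 7 9 10 11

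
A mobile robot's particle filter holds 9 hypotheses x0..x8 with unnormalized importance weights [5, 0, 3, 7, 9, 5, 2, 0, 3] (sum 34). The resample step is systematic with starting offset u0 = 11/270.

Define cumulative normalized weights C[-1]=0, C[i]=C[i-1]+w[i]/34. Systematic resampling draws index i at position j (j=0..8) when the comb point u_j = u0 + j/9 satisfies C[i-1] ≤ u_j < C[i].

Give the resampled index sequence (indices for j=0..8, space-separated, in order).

0 2 3 3 4 4 5 5 8

C = [5/34, 5/34, 4/17, 15/34, 12/17, 29/34, 31/34, 31/34, 1]
j=0: u_0=11/270 ∈ [0, 5/34) → index 0
j=1: u_1=41/270 ∈ [5/34, 4/17) → index 2
j=2: u_2=71/270 ∈ [4/17, 15/34) → index 3
j=3: u_3=101/270 ∈ [4/17, 15/34) → index 3
j=4: u_4=131/270 ∈ [15/34, 12/17) → index 4
j=5: u_5=161/270 ∈ [15/34, 12/17) → index 4
j=6: u_6=191/270 ∈ [12/17, 29/34) → index 5
j=7: u_7=221/270 ∈ [12/17, 29/34) → index 5
j=8: u_8=251/270 ∈ [31/34, 1) → index 8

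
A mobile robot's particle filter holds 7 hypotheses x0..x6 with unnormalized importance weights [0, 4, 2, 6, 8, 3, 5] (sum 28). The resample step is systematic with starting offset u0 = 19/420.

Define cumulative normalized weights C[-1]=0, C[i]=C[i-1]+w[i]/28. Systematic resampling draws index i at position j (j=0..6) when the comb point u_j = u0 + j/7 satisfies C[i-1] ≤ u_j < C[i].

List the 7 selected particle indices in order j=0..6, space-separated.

1 2 3 4 4 5 6

C = [0, 1/7, 3/14, 3/7, 5/7, 23/28, 1]
j=0: u_0=19/420 ∈ [0, 1/7) → index 1
j=1: u_1=79/420 ∈ [1/7, 3/14) → index 2
j=2: u_2=139/420 ∈ [3/14, 3/7) → index 3
j=3: u_3=199/420 ∈ [3/7, 5/7) → index 4
j=4: u_4=37/60 ∈ [3/7, 5/7) → index 4
j=5: u_5=319/420 ∈ [5/7, 23/28) → index 5
j=6: u_6=379/420 ∈ [23/28, 1) → index 6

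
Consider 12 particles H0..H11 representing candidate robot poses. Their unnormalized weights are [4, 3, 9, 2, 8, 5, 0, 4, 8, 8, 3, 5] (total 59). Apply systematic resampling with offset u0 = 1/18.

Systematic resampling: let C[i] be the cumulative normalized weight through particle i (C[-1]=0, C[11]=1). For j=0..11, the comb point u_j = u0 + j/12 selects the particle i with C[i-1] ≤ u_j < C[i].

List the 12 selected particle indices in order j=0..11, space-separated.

0 2 2 4 4 5 7 8 8 9 10 11

C = [4/59, 7/59, 16/59, 18/59, 26/59, 31/59, 31/59, 35/59, 43/59, 51/59, 54/59, 1]
j=0: u_0=1/18 ∈ [0, 4/59) → index 0
j=1: u_1=5/36 ∈ [7/59, 16/59) → index 2
j=2: u_2=2/9 ∈ [7/59, 16/59) → index 2
j=3: u_3=11/36 ∈ [18/59, 26/59) → index 4
j=4: u_4=7/18 ∈ [18/59, 26/59) → index 4
j=5: u_5=17/36 ∈ [26/59, 31/59) → index 5
j=6: u_6=5/9 ∈ [31/59, 35/59) → index 7
j=7: u_7=23/36 ∈ [35/59, 43/59) → index 8
j=8: u_8=13/18 ∈ [35/59, 43/59) → index 8
j=9: u_9=29/36 ∈ [43/59, 51/59) → index 9
j=10: u_10=8/9 ∈ [51/59, 54/59) → index 10
j=11: u_11=35/36 ∈ [54/59, 1) → index 11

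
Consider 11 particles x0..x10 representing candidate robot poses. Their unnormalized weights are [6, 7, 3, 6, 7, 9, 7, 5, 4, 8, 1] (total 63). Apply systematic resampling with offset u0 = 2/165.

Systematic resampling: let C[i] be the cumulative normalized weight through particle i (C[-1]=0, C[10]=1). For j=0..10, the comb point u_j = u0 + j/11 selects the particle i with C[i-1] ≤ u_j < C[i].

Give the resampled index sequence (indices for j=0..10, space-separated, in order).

C = [2/21, 13/63, 16/63, 22/63, 29/63, 38/63, 5/7, 50/63, 6/7, 62/63, 1]
j=0: u_0=2/165 ∈ [0, 2/21) → index 0
j=1: u_1=17/165 ∈ [2/21, 13/63) → index 1
j=2: u_2=32/165 ∈ [2/21, 13/63) → index 1
j=3: u_3=47/165 ∈ [16/63, 22/63) → index 3
j=4: u_4=62/165 ∈ [22/63, 29/63) → index 4
j=5: u_5=7/15 ∈ [29/63, 38/63) → index 5
j=6: u_6=92/165 ∈ [29/63, 38/63) → index 5
j=7: u_7=107/165 ∈ [38/63, 5/7) → index 6
j=8: u_8=122/165 ∈ [5/7, 50/63) → index 7
j=9: u_9=137/165 ∈ [50/63, 6/7) → index 8
j=10: u_10=152/165 ∈ [6/7, 62/63) → index 9

0 1 1 3 4 5 5 6 7 8 9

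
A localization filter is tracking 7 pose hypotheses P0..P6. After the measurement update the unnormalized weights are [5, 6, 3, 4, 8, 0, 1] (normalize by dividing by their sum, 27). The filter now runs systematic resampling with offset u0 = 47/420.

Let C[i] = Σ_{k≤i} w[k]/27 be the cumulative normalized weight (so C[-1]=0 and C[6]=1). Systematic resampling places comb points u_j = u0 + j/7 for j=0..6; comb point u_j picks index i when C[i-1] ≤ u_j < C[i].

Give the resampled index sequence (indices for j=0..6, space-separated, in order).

0 1 1 3 4 4 6

C = [5/27, 11/27, 14/27, 2/3, 26/27, 26/27, 1]
j=0: u_0=47/420 ∈ [0, 5/27) → index 0
j=1: u_1=107/420 ∈ [5/27, 11/27) → index 1
j=2: u_2=167/420 ∈ [5/27, 11/27) → index 1
j=3: u_3=227/420 ∈ [14/27, 2/3) → index 3
j=4: u_4=41/60 ∈ [2/3, 26/27) → index 4
j=5: u_5=347/420 ∈ [2/3, 26/27) → index 4
j=6: u_6=407/420 ∈ [26/27, 1) → index 6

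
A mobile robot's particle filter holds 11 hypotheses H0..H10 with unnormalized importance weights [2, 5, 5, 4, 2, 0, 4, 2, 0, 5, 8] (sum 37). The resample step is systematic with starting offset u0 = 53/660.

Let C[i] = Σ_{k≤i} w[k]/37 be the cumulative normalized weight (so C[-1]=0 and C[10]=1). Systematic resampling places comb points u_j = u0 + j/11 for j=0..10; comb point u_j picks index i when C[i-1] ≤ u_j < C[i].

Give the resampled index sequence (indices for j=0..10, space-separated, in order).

1 1 2 3 4 6 7 9 10 10 10

C = [2/37, 7/37, 12/37, 16/37, 18/37, 18/37, 22/37, 24/37, 24/37, 29/37, 1]
j=0: u_0=53/660 ∈ [2/37, 7/37) → index 1
j=1: u_1=113/660 ∈ [2/37, 7/37) → index 1
j=2: u_2=173/660 ∈ [7/37, 12/37) → index 2
j=3: u_3=233/660 ∈ [12/37, 16/37) → index 3
j=4: u_4=293/660 ∈ [16/37, 18/37) → index 4
j=5: u_5=353/660 ∈ [18/37, 22/37) → index 6
j=6: u_6=413/660 ∈ [22/37, 24/37) → index 7
j=7: u_7=43/60 ∈ [24/37, 29/37) → index 9
j=8: u_8=533/660 ∈ [29/37, 1) → index 10
j=9: u_9=593/660 ∈ [29/37, 1) → index 10
j=10: u_10=653/660 ∈ [29/37, 1) → index 10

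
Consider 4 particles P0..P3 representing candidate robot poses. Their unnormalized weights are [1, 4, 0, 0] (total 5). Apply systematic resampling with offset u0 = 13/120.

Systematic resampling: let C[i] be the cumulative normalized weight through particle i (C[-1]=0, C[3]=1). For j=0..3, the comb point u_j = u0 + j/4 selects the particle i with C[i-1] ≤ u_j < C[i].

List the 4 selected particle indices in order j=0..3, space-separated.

C = [1/5, 1, 1, 1]
j=0: u_0=13/120 ∈ [0, 1/5) → index 0
j=1: u_1=43/120 ∈ [1/5, 1) → index 1
j=2: u_2=73/120 ∈ [1/5, 1) → index 1
j=3: u_3=103/120 ∈ [1/5, 1) → index 1

0 1 1 1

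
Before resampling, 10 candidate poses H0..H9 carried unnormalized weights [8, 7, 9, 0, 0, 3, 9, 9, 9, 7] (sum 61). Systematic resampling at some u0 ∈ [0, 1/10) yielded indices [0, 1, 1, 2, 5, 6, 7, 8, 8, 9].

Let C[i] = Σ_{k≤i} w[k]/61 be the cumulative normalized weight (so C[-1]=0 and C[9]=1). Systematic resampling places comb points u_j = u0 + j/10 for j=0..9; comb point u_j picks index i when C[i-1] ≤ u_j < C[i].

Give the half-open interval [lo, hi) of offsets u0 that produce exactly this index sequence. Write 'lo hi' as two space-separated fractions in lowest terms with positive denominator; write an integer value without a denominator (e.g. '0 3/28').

C = [8/61, 15/61, 24/61, 24/61, 24/61, 27/61, 36/61, 45/61, 54/61, 1]
j=0 picked index 0: u0 ∈ [0, 8/61)
j=1 picked index 1: u0 ∈ [19/610, 89/610)
j=2 picked index 1: u0 ∈ [-21/305, 14/305)
j=3 picked index 2: u0 ∈ [-33/610, 57/610)
j=4 picked index 5: u0 ∈ [-2/305, 13/305)
j=5 picked index 6: u0 ∈ [-7/122, 11/122)
j=6 picked index 7: u0 ∈ [-3/305, 42/305)
j=7 picked index 8: u0 ∈ [23/610, 113/610)
j=8 picked index 8: u0 ∈ [-19/305, 26/305)
j=9 picked index 9: u0 ∈ [-9/610, 1/10)
intersection: [23/610, 13/305)

23/610 13/305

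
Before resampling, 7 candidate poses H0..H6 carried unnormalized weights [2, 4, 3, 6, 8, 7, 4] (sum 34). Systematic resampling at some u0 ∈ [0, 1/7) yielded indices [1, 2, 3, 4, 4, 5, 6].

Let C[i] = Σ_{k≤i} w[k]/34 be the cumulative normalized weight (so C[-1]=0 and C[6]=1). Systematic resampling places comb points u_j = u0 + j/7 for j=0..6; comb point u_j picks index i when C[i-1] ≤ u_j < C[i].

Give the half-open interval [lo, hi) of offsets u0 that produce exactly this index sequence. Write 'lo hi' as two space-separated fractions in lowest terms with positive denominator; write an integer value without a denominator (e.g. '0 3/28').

C = [1/17, 3/17, 9/34, 15/34, 23/34, 15/17, 1]
j=0 picked index 1: u0 ∈ [1/17, 3/17)
j=1 picked index 2: u0 ∈ [4/119, 29/238)
j=2 picked index 3: u0 ∈ [-5/238, 37/238)
j=3 picked index 4: u0 ∈ [3/238, 59/238)
j=4 picked index 4: u0 ∈ [-31/238, 25/238)
j=5 picked index 5: u0 ∈ [-9/238, 20/119)
j=6 picked index 6: u0 ∈ [3/119, 1/7)
intersection: [1/17, 25/238)

1/17 25/238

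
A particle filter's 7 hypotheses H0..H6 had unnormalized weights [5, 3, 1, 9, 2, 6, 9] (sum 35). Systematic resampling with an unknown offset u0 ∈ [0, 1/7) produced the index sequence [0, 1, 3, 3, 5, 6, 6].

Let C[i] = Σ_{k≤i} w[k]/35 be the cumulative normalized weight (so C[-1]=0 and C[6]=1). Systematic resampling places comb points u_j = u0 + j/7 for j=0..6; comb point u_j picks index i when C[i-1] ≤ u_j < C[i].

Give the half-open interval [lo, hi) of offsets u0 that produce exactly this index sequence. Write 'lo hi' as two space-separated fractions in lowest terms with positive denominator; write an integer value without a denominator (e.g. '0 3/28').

1/35 3/35

C = [1/7, 8/35, 9/35, 18/35, 4/7, 26/35, 1]
j=0 picked index 0: u0 ∈ [0, 1/7)
j=1 picked index 1: u0 ∈ [0, 3/35)
j=2 picked index 3: u0 ∈ [-1/35, 8/35)
j=3 picked index 3: u0 ∈ [-6/35, 3/35)
j=4 picked index 5: u0 ∈ [0, 6/35)
j=5 picked index 6: u0 ∈ [1/35, 2/7)
j=6 picked index 6: u0 ∈ [-4/35, 1/7)
intersection: [1/35, 3/35)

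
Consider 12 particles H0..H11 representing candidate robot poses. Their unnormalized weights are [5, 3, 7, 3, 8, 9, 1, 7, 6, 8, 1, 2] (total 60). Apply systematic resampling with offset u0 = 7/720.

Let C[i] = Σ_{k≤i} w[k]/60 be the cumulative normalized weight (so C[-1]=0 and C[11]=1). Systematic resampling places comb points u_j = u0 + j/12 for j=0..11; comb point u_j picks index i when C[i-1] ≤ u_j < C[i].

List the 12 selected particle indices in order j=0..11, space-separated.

0 1 2 3 4 4 5 6 7 8 9 9

C = [1/12, 2/15, 1/4, 3/10, 13/30, 7/12, 3/5, 43/60, 49/60, 19/20, 29/30, 1]
j=0: u_0=7/720 ∈ [0, 1/12) → index 0
j=1: u_1=67/720 ∈ [1/12, 2/15) → index 1
j=2: u_2=127/720 ∈ [2/15, 1/4) → index 2
j=3: u_3=187/720 ∈ [1/4, 3/10) → index 3
j=4: u_4=247/720 ∈ [3/10, 13/30) → index 4
j=5: u_5=307/720 ∈ [3/10, 13/30) → index 4
j=6: u_6=367/720 ∈ [13/30, 7/12) → index 5
j=7: u_7=427/720 ∈ [7/12, 3/5) → index 6
j=8: u_8=487/720 ∈ [3/5, 43/60) → index 7
j=9: u_9=547/720 ∈ [43/60, 49/60) → index 8
j=10: u_10=607/720 ∈ [49/60, 19/20) → index 9
j=11: u_11=667/720 ∈ [49/60, 19/20) → index 9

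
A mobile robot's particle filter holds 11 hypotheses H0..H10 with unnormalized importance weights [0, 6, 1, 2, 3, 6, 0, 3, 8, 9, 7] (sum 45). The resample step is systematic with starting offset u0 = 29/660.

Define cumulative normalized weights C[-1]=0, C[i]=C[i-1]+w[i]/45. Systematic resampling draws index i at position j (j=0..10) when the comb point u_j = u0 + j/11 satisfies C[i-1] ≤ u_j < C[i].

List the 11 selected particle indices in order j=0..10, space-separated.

1 2 4 5 7 8 8 9 9 10 10

C = [0, 2/15, 7/45, 1/5, 4/15, 2/5, 2/5, 7/15, 29/45, 38/45, 1]
j=0: u_0=29/660 ∈ [0, 2/15) → index 1
j=1: u_1=89/660 ∈ [2/15, 7/45) → index 2
j=2: u_2=149/660 ∈ [1/5, 4/15) → index 4
j=3: u_3=19/60 ∈ [4/15, 2/5) → index 5
j=4: u_4=269/660 ∈ [2/5, 7/15) → index 7
j=5: u_5=329/660 ∈ [7/15, 29/45) → index 8
j=6: u_6=389/660 ∈ [7/15, 29/45) → index 8
j=7: u_7=449/660 ∈ [29/45, 38/45) → index 9
j=8: u_8=509/660 ∈ [29/45, 38/45) → index 9
j=9: u_9=569/660 ∈ [38/45, 1) → index 10
j=10: u_10=629/660 ∈ [38/45, 1) → index 10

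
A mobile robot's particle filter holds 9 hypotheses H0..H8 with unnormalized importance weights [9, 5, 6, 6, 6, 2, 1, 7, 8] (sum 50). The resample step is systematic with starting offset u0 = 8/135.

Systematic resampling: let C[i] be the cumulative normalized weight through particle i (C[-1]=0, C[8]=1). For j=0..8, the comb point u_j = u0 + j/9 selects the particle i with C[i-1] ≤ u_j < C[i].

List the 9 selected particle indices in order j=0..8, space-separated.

0 0 2 2 3 4 7 7 8

C = [9/50, 7/25, 2/5, 13/25, 16/25, 17/25, 7/10, 21/25, 1]
j=0: u_0=8/135 ∈ [0, 9/50) → index 0
j=1: u_1=23/135 ∈ [0, 9/50) → index 0
j=2: u_2=38/135 ∈ [7/25, 2/5) → index 2
j=3: u_3=53/135 ∈ [7/25, 2/5) → index 2
j=4: u_4=68/135 ∈ [2/5, 13/25) → index 3
j=5: u_5=83/135 ∈ [13/25, 16/25) → index 4
j=6: u_6=98/135 ∈ [7/10, 21/25) → index 7
j=7: u_7=113/135 ∈ [7/10, 21/25) → index 7
j=8: u_8=128/135 ∈ [21/25, 1) → index 8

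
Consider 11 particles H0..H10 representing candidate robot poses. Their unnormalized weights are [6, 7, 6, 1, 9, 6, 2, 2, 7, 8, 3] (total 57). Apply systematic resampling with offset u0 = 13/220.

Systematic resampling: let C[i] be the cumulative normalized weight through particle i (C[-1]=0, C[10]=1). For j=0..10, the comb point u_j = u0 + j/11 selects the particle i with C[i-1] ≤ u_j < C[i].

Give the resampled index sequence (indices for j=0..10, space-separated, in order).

0 1 2 2 4 5 5 8 8 9 10

C = [2/19, 13/57, 1/3, 20/57, 29/57, 35/57, 37/57, 13/19, 46/57, 18/19, 1]
j=0: u_0=13/220 ∈ [0, 2/19) → index 0
j=1: u_1=3/20 ∈ [2/19, 13/57) → index 1
j=2: u_2=53/220 ∈ [13/57, 1/3) → index 2
j=3: u_3=73/220 ∈ [13/57, 1/3) → index 2
j=4: u_4=93/220 ∈ [20/57, 29/57) → index 4
j=5: u_5=113/220 ∈ [29/57, 35/57) → index 5
j=6: u_6=133/220 ∈ [29/57, 35/57) → index 5
j=7: u_7=153/220 ∈ [13/19, 46/57) → index 8
j=8: u_8=173/220 ∈ [13/19, 46/57) → index 8
j=9: u_9=193/220 ∈ [46/57, 18/19) → index 9
j=10: u_10=213/220 ∈ [18/19, 1) → index 10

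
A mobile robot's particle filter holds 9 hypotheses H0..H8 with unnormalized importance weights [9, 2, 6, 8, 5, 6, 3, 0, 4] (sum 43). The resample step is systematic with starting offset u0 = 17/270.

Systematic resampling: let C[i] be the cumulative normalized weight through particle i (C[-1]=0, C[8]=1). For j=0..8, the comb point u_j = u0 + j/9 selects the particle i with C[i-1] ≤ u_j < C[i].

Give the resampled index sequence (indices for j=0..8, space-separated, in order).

C = [9/43, 11/43, 17/43, 25/43, 30/43, 36/43, 39/43, 39/43, 1]
j=0: u_0=17/270 ∈ [0, 9/43) → index 0
j=1: u_1=47/270 ∈ [0, 9/43) → index 0
j=2: u_2=77/270 ∈ [11/43, 17/43) → index 2
j=3: u_3=107/270 ∈ [17/43, 25/43) → index 3
j=4: u_4=137/270 ∈ [17/43, 25/43) → index 3
j=5: u_5=167/270 ∈ [25/43, 30/43) → index 4
j=6: u_6=197/270 ∈ [30/43, 36/43) → index 5
j=7: u_7=227/270 ∈ [36/43, 39/43) → index 6
j=8: u_8=257/270 ∈ [39/43, 1) → index 8

0 0 2 3 3 4 5 6 8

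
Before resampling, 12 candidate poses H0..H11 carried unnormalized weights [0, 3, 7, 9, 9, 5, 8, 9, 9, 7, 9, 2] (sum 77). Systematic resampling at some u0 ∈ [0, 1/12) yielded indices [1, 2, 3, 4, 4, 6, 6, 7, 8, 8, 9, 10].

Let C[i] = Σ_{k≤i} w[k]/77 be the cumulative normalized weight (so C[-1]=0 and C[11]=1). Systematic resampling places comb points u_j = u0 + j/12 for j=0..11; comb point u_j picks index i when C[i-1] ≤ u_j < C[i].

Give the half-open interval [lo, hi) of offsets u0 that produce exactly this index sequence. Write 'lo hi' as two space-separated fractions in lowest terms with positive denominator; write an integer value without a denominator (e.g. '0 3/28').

C = [0, 3/77, 10/77, 19/77, 4/11, 3/7, 41/77, 50/77, 59/77, 6/7, 75/77, 1]
j=0 picked index 1: u0 ∈ [0, 3/77)
j=1 picked index 2: u0 ∈ [-41/924, 43/924)
j=2 picked index 3: u0 ∈ [-17/462, 37/462)
j=3 picked index 4: u0 ∈ [-1/308, 5/44)
j=4 picked index 4: u0 ∈ [-20/231, 1/33)
j=5 picked index 6: u0 ∈ [1/84, 107/924)
j=6 picked index 6: u0 ∈ [-1/14, 5/154)
j=7 picked index 7: u0 ∈ [-47/924, 61/924)
j=8 picked index 8: u0 ∈ [-4/231, 23/231)
j=9 picked index 8: u0 ∈ [-31/308, 5/308)
j=10 picked index 9: u0 ∈ [-31/462, 1/42)
j=11 picked index 10: u0 ∈ [-5/84, 53/924)
intersection: [1/84, 5/308)

1/84 5/308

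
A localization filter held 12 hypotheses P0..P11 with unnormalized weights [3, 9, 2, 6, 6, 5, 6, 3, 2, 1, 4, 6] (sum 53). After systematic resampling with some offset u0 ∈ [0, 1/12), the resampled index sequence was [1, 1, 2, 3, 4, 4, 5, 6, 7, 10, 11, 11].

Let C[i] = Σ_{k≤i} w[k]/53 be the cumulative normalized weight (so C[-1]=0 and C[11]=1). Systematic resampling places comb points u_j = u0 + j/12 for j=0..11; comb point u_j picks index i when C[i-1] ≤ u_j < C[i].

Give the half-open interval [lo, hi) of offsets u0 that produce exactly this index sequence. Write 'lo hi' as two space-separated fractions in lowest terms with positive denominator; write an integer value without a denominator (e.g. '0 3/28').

C = [3/53, 12/53, 14/53, 20/53, 26/53, 31/53, 37/53, 40/53, 42/53, 43/53, 47/53, 1]
j=0 picked index 1: u0 ∈ [3/53, 12/53)
j=1 picked index 1: u0 ∈ [-17/636, 91/636)
j=2 picked index 2: u0 ∈ [19/318, 31/318)
j=3 picked index 3: u0 ∈ [3/212, 27/212)
j=4 picked index 4: u0 ∈ [7/159, 25/159)
j=5 picked index 4: u0 ∈ [-25/636, 47/636)
j=6 picked index 5: u0 ∈ [-1/106, 9/106)
j=7 picked index 6: u0 ∈ [1/636, 73/636)
j=8 picked index 7: u0 ∈ [5/159, 14/159)
j=9 picked index 10: u0 ∈ [13/212, 29/212)
j=10 picked index 11: u0 ∈ [17/318, 1/6)
j=11 picked index 11: u0 ∈ [-19/636, 1/12)
intersection: [13/212, 47/636)

13/212 47/636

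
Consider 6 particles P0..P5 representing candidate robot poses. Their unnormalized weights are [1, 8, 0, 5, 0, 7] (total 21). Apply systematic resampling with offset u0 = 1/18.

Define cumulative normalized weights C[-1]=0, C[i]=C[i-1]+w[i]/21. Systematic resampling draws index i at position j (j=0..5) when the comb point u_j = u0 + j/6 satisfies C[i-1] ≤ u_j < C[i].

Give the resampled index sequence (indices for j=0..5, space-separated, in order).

1 1 1 3 5 5

C = [1/21, 3/7, 3/7, 2/3, 2/3, 1]
j=0: u_0=1/18 ∈ [1/21, 3/7) → index 1
j=1: u_1=2/9 ∈ [1/21, 3/7) → index 1
j=2: u_2=7/18 ∈ [1/21, 3/7) → index 1
j=3: u_3=5/9 ∈ [3/7, 2/3) → index 3
j=4: u_4=13/18 ∈ [2/3, 1) → index 5
j=5: u_5=8/9 ∈ [2/3, 1) → index 5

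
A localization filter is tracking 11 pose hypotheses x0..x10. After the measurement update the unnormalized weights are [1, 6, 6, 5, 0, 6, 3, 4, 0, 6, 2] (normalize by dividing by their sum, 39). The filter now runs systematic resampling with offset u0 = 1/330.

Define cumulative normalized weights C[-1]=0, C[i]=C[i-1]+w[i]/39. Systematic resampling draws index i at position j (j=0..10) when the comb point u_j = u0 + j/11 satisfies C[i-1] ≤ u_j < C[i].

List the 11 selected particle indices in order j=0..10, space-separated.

C = [1/39, 7/39, 1/3, 6/13, 6/13, 8/13, 9/13, 31/39, 31/39, 37/39, 1]
j=0: u_0=1/330 ∈ [0, 1/39) → index 0
j=1: u_1=31/330 ∈ [1/39, 7/39) → index 1
j=2: u_2=61/330 ∈ [7/39, 1/3) → index 2
j=3: u_3=91/330 ∈ [7/39, 1/3) → index 2
j=4: u_4=11/30 ∈ [1/3, 6/13) → index 3
j=5: u_5=151/330 ∈ [1/3, 6/13) → index 3
j=6: u_6=181/330 ∈ [6/13, 8/13) → index 5
j=7: u_7=211/330 ∈ [8/13, 9/13) → index 6
j=8: u_8=241/330 ∈ [9/13, 31/39) → index 7
j=9: u_9=271/330 ∈ [31/39, 37/39) → index 9
j=10: u_10=301/330 ∈ [31/39, 37/39) → index 9

0 1 2 2 3 3 5 6 7 9 9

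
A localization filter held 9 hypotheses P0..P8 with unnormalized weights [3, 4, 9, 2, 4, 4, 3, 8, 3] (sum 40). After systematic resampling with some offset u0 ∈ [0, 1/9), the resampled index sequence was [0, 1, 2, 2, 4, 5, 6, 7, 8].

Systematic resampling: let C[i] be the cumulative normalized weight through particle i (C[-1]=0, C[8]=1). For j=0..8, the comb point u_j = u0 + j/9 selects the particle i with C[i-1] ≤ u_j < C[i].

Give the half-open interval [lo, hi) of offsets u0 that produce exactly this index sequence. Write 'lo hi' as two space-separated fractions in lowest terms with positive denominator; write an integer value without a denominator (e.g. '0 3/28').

C = [3/40, 7/40, 2/5, 9/20, 11/20, 13/20, 29/40, 37/40, 1]
j=0 picked index 0: u0 ∈ [0, 3/40)
j=1 picked index 1: u0 ∈ [-13/360, 23/360)
j=2 picked index 2: u0 ∈ [-17/360, 8/45)
j=3 picked index 2: u0 ∈ [-19/120, 1/15)
j=4 picked index 4: u0 ∈ [1/180, 19/180)
j=5 picked index 5: u0 ∈ [-1/180, 17/180)
j=6 picked index 6: u0 ∈ [-1/60, 7/120)
j=7 picked index 7: u0 ∈ [-19/360, 53/360)
j=8 picked index 8: u0 ∈ [13/360, 1/9)
intersection: [13/360, 7/120)

13/360 7/120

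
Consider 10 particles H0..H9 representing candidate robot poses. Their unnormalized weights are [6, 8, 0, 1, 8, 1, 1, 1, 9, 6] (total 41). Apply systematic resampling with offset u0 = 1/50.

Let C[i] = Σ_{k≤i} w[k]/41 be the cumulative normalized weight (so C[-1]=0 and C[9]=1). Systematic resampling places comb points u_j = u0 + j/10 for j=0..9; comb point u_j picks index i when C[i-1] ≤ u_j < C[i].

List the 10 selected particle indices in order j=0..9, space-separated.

C = [6/41, 14/41, 14/41, 15/41, 23/41, 24/41, 25/41, 26/41, 35/41, 1]
j=0: u_0=1/50 ∈ [0, 6/41) → index 0
j=1: u_1=3/25 ∈ [0, 6/41) → index 0
j=2: u_2=11/50 ∈ [6/41, 14/41) → index 1
j=3: u_3=8/25 ∈ [6/41, 14/41) → index 1
j=4: u_4=21/50 ∈ [15/41, 23/41) → index 4
j=5: u_5=13/25 ∈ [15/41, 23/41) → index 4
j=6: u_6=31/50 ∈ [25/41, 26/41) → index 7
j=7: u_7=18/25 ∈ [26/41, 35/41) → index 8
j=8: u_8=41/50 ∈ [26/41, 35/41) → index 8
j=9: u_9=23/25 ∈ [35/41, 1) → index 9

0 0 1 1 4 4 7 8 8 9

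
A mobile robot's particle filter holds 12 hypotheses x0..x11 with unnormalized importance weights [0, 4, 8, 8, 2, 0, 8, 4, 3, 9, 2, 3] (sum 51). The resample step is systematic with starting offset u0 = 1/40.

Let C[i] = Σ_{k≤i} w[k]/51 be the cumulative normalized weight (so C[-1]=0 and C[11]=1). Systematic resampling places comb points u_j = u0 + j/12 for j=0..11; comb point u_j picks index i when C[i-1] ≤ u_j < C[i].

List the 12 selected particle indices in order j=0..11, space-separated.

C = [0, 4/51, 4/17, 20/51, 22/51, 22/51, 10/17, 2/3, 37/51, 46/51, 16/17, 1]
j=0: u_0=1/40 ∈ [0, 4/51) → index 1
j=1: u_1=13/120 ∈ [4/51, 4/17) → index 2
j=2: u_2=23/120 ∈ [4/51, 4/17) → index 2
j=3: u_3=11/40 ∈ [4/17, 20/51) → index 3
j=4: u_4=43/120 ∈ [4/17, 20/51) → index 3
j=5: u_5=53/120 ∈ [22/51, 10/17) → index 6
j=6: u_6=21/40 ∈ [22/51, 10/17) → index 6
j=7: u_7=73/120 ∈ [10/17, 2/3) → index 7
j=8: u_8=83/120 ∈ [2/3, 37/51) → index 8
j=9: u_9=31/40 ∈ [37/51, 46/51) → index 9
j=10: u_10=103/120 ∈ [37/51, 46/51) → index 9
j=11: u_11=113/120 ∈ [16/17, 1) → index 11

1 2 2 3 3 6 6 7 8 9 9 11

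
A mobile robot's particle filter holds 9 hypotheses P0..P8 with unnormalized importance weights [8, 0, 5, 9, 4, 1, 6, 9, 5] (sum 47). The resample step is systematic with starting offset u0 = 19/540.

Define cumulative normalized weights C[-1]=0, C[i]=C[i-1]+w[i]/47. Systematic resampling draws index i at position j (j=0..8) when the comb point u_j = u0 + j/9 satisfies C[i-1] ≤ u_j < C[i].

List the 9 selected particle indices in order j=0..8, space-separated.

0 0 2 3 4 6 6 7 8

C = [8/47, 8/47, 13/47, 22/47, 26/47, 27/47, 33/47, 42/47, 1]
j=0: u_0=19/540 ∈ [0, 8/47) → index 0
j=1: u_1=79/540 ∈ [0, 8/47) → index 0
j=2: u_2=139/540 ∈ [8/47, 13/47) → index 2
j=3: u_3=199/540 ∈ [13/47, 22/47) → index 3
j=4: u_4=259/540 ∈ [22/47, 26/47) → index 4
j=5: u_5=319/540 ∈ [27/47, 33/47) → index 6
j=6: u_6=379/540 ∈ [27/47, 33/47) → index 6
j=7: u_7=439/540 ∈ [33/47, 42/47) → index 7
j=8: u_8=499/540 ∈ [42/47, 1) → index 8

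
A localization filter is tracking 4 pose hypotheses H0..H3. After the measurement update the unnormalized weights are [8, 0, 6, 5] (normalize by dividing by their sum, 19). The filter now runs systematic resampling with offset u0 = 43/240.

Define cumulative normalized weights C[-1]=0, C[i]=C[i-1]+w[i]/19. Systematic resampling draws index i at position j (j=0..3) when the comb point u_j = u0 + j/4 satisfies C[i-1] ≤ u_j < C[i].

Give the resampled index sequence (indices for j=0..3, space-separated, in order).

C = [8/19, 8/19, 14/19, 1]
j=0: u_0=43/240 ∈ [0, 8/19) → index 0
j=1: u_1=103/240 ∈ [8/19, 14/19) → index 2
j=2: u_2=163/240 ∈ [8/19, 14/19) → index 2
j=3: u_3=223/240 ∈ [14/19, 1) → index 3

0 2 2 3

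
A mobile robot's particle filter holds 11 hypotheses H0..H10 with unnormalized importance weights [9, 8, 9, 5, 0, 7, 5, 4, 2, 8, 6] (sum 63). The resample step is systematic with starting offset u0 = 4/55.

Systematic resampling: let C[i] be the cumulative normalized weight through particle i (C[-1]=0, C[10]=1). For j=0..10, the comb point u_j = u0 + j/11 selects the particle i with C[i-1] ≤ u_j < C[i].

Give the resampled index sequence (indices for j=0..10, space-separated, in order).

0 1 1 2 3 5 6 7 9 9 10

C = [1/7, 17/63, 26/63, 31/63, 31/63, 38/63, 43/63, 47/63, 7/9, 19/21, 1]
j=0: u_0=4/55 ∈ [0, 1/7) → index 0
j=1: u_1=9/55 ∈ [1/7, 17/63) → index 1
j=2: u_2=14/55 ∈ [1/7, 17/63) → index 1
j=3: u_3=19/55 ∈ [17/63, 26/63) → index 2
j=4: u_4=24/55 ∈ [26/63, 31/63) → index 3
j=5: u_5=29/55 ∈ [31/63, 38/63) → index 5
j=6: u_6=34/55 ∈ [38/63, 43/63) → index 6
j=7: u_7=39/55 ∈ [43/63, 47/63) → index 7
j=8: u_8=4/5 ∈ [7/9, 19/21) → index 9
j=9: u_9=49/55 ∈ [7/9, 19/21) → index 9
j=10: u_10=54/55 ∈ [19/21, 1) → index 10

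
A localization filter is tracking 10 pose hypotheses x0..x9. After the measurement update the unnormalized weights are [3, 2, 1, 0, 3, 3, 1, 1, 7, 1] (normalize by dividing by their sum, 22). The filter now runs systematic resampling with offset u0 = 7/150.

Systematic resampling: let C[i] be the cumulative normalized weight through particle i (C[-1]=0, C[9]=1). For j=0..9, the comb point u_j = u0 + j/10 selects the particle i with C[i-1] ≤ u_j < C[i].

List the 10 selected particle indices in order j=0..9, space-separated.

0 1 2 4 5 6 8 8 8 8

C = [3/22, 5/22, 3/11, 3/11, 9/22, 6/11, 13/22, 7/11, 21/22, 1]
j=0: u_0=7/150 ∈ [0, 3/22) → index 0
j=1: u_1=11/75 ∈ [3/22, 5/22) → index 1
j=2: u_2=37/150 ∈ [5/22, 3/11) → index 2
j=3: u_3=26/75 ∈ [3/11, 9/22) → index 4
j=4: u_4=67/150 ∈ [9/22, 6/11) → index 5
j=5: u_5=41/75 ∈ [6/11, 13/22) → index 6
j=6: u_6=97/150 ∈ [7/11, 21/22) → index 8
j=7: u_7=56/75 ∈ [7/11, 21/22) → index 8
j=8: u_8=127/150 ∈ [7/11, 21/22) → index 8
j=9: u_9=71/75 ∈ [7/11, 21/22) → index 8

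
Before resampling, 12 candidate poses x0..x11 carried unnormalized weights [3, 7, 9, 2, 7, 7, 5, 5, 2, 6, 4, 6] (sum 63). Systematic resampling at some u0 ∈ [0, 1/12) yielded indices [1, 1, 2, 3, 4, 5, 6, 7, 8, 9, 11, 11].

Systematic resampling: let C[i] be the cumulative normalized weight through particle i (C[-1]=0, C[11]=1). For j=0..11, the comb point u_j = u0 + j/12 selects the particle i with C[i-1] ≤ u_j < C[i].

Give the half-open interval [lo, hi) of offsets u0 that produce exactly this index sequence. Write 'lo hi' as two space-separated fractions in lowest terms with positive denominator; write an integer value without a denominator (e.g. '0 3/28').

C = [1/21, 10/63, 19/63, 1/3, 4/9, 5/9, 40/63, 5/7, 47/63, 53/63, 19/21, 1]
j=0 picked index 1: u0 ∈ [1/21, 10/63)
j=1 picked index 1: u0 ∈ [-1/28, 19/252)
j=2 picked index 2: u0 ∈ [-1/126, 17/126)
j=3 picked index 3: u0 ∈ [13/252, 1/12)
j=4 picked index 4: u0 ∈ [0, 1/9)
j=5 picked index 5: u0 ∈ [1/36, 5/36)
j=6 picked index 6: u0 ∈ [1/18, 17/126)
j=7 picked index 7: u0 ∈ [13/252, 11/84)
j=8 picked index 8: u0 ∈ [1/21, 5/63)
j=9 picked index 9: u0 ∈ [-1/252, 23/252)
j=10 picked index 11: u0 ∈ [1/14, 1/6)
j=11 picked index 11: u0 ∈ [-1/84, 1/12)
intersection: [1/14, 19/252)

1/14 19/252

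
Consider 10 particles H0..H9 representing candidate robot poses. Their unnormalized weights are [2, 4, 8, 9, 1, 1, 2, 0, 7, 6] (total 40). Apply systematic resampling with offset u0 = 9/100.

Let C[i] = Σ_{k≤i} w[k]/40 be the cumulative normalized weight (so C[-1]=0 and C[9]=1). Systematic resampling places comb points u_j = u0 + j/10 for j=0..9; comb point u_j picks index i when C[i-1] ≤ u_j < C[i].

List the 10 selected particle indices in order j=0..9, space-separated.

C = [1/20, 3/20, 7/20, 23/40, 3/5, 5/8, 27/40, 27/40, 17/20, 1]
j=0: u_0=9/100 ∈ [1/20, 3/20) → index 1
j=1: u_1=19/100 ∈ [3/20, 7/20) → index 2
j=2: u_2=29/100 ∈ [3/20, 7/20) → index 2
j=3: u_3=39/100 ∈ [7/20, 23/40) → index 3
j=4: u_4=49/100 ∈ [7/20, 23/40) → index 3
j=5: u_5=59/100 ∈ [23/40, 3/5) → index 4
j=6: u_6=69/100 ∈ [27/40, 17/20) → index 8
j=7: u_7=79/100 ∈ [27/40, 17/20) → index 8
j=8: u_8=89/100 ∈ [17/20, 1) → index 9
j=9: u_9=99/100 ∈ [17/20, 1) → index 9

1 2 2 3 3 4 8 8 9 9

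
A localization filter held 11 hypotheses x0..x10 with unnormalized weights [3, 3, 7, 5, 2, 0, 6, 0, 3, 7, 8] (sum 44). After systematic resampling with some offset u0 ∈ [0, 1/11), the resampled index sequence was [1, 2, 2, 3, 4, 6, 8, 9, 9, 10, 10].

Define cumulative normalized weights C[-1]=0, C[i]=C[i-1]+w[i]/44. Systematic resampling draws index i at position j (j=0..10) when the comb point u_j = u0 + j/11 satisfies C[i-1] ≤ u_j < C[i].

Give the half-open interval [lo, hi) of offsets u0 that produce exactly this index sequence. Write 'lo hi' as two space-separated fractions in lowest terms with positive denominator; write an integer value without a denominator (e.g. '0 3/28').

3/44 1/11

C = [3/44, 3/22, 13/44, 9/22, 5/11, 5/11, 13/22, 13/22, 29/44, 9/11, 1]
j=0 picked index 1: u0 ∈ [3/44, 3/22)
j=1 picked index 2: u0 ∈ [1/22, 9/44)
j=2 picked index 2: u0 ∈ [-1/22, 5/44)
j=3 picked index 3: u0 ∈ [1/44, 3/22)
j=4 picked index 4: u0 ∈ [1/22, 1/11)
j=5 picked index 6: u0 ∈ [0, 3/22)
j=6 picked index 8: u0 ∈ [1/22, 5/44)
j=7 picked index 9: u0 ∈ [1/44, 2/11)
j=8 picked index 9: u0 ∈ [-3/44, 1/11)
j=9 picked index 10: u0 ∈ [0, 2/11)
j=10 picked index 10: u0 ∈ [-1/11, 1/11)
intersection: [3/44, 1/11)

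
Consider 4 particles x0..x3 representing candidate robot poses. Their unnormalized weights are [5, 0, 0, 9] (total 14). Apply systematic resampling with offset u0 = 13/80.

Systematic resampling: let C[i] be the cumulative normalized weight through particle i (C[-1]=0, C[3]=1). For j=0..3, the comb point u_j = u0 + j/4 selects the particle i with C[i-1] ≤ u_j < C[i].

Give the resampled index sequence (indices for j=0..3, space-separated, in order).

0 3 3 3

C = [5/14, 5/14, 5/14, 1]
j=0: u_0=13/80 ∈ [0, 5/14) → index 0
j=1: u_1=33/80 ∈ [5/14, 1) → index 3
j=2: u_2=53/80 ∈ [5/14, 1) → index 3
j=3: u_3=73/80 ∈ [5/14, 1) → index 3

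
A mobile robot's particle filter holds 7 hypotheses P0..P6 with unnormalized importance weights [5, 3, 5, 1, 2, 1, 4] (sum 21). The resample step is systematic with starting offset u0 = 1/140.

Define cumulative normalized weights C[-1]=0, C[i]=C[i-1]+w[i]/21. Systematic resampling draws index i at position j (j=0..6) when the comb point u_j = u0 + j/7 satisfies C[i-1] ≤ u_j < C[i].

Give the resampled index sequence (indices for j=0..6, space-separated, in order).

0 0 1 2 2 4 6

C = [5/21, 8/21, 13/21, 2/3, 16/21, 17/21, 1]
j=0: u_0=1/140 ∈ [0, 5/21) → index 0
j=1: u_1=3/20 ∈ [0, 5/21) → index 0
j=2: u_2=41/140 ∈ [5/21, 8/21) → index 1
j=3: u_3=61/140 ∈ [8/21, 13/21) → index 2
j=4: u_4=81/140 ∈ [8/21, 13/21) → index 2
j=5: u_5=101/140 ∈ [2/3, 16/21) → index 4
j=6: u_6=121/140 ∈ [17/21, 1) → index 6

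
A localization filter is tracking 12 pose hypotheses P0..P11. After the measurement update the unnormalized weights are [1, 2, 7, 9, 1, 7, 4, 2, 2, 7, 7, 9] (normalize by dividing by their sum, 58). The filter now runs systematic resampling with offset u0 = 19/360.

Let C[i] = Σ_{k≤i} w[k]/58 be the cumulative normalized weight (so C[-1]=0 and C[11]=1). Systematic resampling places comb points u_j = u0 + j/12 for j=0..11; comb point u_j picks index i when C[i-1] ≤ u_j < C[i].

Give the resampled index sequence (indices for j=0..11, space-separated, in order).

C = [1/58, 3/58, 5/29, 19/58, 10/29, 27/58, 31/58, 33/58, 35/58, 21/29, 49/58, 1]
j=0: u_0=19/360 ∈ [3/58, 5/29) → index 2
j=1: u_1=49/360 ∈ [3/58, 5/29) → index 2
j=2: u_2=79/360 ∈ [5/29, 19/58) → index 3
j=3: u_3=109/360 ∈ [5/29, 19/58) → index 3
j=4: u_4=139/360 ∈ [10/29, 27/58) → index 5
j=5: u_5=169/360 ∈ [27/58, 31/58) → index 6
j=6: u_6=199/360 ∈ [31/58, 33/58) → index 7
j=7: u_7=229/360 ∈ [35/58, 21/29) → index 9
j=8: u_8=259/360 ∈ [35/58, 21/29) → index 9
j=9: u_9=289/360 ∈ [21/29, 49/58) → index 10
j=10: u_10=319/360 ∈ [49/58, 1) → index 11
j=11: u_11=349/360 ∈ [49/58, 1) → index 11

2 2 3 3 5 6 7 9 9 10 11 11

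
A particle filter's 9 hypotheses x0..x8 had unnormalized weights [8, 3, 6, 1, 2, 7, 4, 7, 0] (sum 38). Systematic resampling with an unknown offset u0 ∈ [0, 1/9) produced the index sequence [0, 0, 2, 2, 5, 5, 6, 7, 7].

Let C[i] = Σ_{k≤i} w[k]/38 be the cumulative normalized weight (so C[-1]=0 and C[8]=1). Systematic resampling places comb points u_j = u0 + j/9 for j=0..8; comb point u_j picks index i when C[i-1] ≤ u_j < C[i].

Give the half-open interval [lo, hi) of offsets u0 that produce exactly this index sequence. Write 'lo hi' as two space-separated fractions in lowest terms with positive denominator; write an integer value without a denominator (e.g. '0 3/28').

14/171 17/171

C = [4/19, 11/38, 17/38, 9/19, 10/19, 27/38, 31/38, 1, 1]
j=0 picked index 0: u0 ∈ [0, 4/19)
j=1 picked index 0: u0 ∈ [-1/9, 17/171)
j=2 picked index 2: u0 ∈ [23/342, 77/342)
j=3 picked index 2: u0 ∈ [-5/114, 13/114)
j=4 picked index 5: u0 ∈ [14/171, 91/342)
j=5 picked index 5: u0 ∈ [-5/171, 53/342)
j=6 picked index 6: u0 ∈ [5/114, 17/114)
j=7 picked index 7: u0 ∈ [13/342, 2/9)
j=8 picked index 7: u0 ∈ [-25/342, 1/9)
intersection: [14/171, 17/171)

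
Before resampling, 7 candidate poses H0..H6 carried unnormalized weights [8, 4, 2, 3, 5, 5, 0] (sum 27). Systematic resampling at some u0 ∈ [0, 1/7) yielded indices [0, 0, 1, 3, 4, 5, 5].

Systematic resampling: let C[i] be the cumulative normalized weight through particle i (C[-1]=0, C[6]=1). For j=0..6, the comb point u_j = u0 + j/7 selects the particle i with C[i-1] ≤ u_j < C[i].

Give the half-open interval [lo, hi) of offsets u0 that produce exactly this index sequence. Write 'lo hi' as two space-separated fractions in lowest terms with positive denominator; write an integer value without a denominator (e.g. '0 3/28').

19/189 1/7

C = [8/27, 4/9, 14/27, 17/27, 22/27, 1, 1]
j=0 picked index 0: u0 ∈ [0, 8/27)
j=1 picked index 0: u0 ∈ [-1/7, 29/189)
j=2 picked index 1: u0 ∈ [2/189, 10/63)
j=3 picked index 3: u0 ∈ [17/189, 38/189)
j=4 picked index 4: u0 ∈ [11/189, 46/189)
j=5 picked index 5: u0 ∈ [19/189, 2/7)
j=6 picked index 5: u0 ∈ [-8/189, 1/7)
intersection: [19/189, 1/7)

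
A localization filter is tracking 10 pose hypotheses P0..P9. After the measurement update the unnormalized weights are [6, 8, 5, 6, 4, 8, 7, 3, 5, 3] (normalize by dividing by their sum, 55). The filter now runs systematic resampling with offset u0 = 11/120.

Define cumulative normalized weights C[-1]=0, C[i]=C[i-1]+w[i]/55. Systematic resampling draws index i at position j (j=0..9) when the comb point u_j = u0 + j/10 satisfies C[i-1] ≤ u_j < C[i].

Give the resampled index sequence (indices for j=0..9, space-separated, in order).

0 1 2 3 4 5 6 6 8 9

C = [6/55, 14/55, 19/55, 5/11, 29/55, 37/55, 4/5, 47/55, 52/55, 1]
j=0: u_0=11/120 ∈ [0, 6/55) → index 0
j=1: u_1=23/120 ∈ [6/55, 14/55) → index 1
j=2: u_2=7/24 ∈ [14/55, 19/55) → index 2
j=3: u_3=47/120 ∈ [19/55, 5/11) → index 3
j=4: u_4=59/120 ∈ [5/11, 29/55) → index 4
j=5: u_5=71/120 ∈ [29/55, 37/55) → index 5
j=6: u_6=83/120 ∈ [37/55, 4/5) → index 6
j=7: u_7=19/24 ∈ [37/55, 4/5) → index 6
j=8: u_8=107/120 ∈ [47/55, 52/55) → index 8
j=9: u_9=119/120 ∈ [52/55, 1) → index 9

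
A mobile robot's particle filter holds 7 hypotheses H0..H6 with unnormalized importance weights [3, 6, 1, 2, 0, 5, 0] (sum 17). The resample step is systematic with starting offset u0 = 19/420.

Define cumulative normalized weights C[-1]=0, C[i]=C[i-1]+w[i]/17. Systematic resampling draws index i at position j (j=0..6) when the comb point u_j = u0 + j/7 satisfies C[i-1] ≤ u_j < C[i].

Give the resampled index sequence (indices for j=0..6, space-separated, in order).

C = [3/17, 9/17, 10/17, 12/17, 12/17, 1, 1]
j=0: u_0=19/420 ∈ [0, 3/17) → index 0
j=1: u_1=79/420 ∈ [3/17, 9/17) → index 1
j=2: u_2=139/420 ∈ [3/17, 9/17) → index 1
j=3: u_3=199/420 ∈ [3/17, 9/17) → index 1
j=4: u_4=37/60 ∈ [10/17, 12/17) → index 3
j=5: u_5=319/420 ∈ [12/17, 1) → index 5
j=6: u_6=379/420 ∈ [12/17, 1) → index 5

0 1 1 1 3 5 5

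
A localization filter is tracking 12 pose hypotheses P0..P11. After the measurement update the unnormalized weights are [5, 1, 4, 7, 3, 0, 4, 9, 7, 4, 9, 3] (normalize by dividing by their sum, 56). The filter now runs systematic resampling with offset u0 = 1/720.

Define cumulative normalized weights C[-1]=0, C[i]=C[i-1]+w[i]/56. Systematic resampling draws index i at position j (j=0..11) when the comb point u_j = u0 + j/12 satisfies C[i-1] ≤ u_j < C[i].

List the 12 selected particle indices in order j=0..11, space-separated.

C = [5/56, 3/28, 5/28, 17/56, 5/14, 5/14, 3/7, 33/56, 5/7, 11/14, 53/56, 1]
j=0: u_0=1/720 ∈ [0, 5/56) → index 0
j=1: u_1=61/720 ∈ [0, 5/56) → index 0
j=2: u_2=121/720 ∈ [3/28, 5/28) → index 2
j=3: u_3=181/720 ∈ [5/28, 17/56) → index 3
j=4: u_4=241/720 ∈ [17/56, 5/14) → index 4
j=5: u_5=301/720 ∈ [5/14, 3/7) → index 6
j=6: u_6=361/720 ∈ [3/7, 33/56) → index 7
j=7: u_7=421/720 ∈ [3/7, 33/56) → index 7
j=8: u_8=481/720 ∈ [33/56, 5/7) → index 8
j=9: u_9=541/720 ∈ [5/7, 11/14) → index 9
j=10: u_10=601/720 ∈ [11/14, 53/56) → index 10
j=11: u_11=661/720 ∈ [11/14, 53/56) → index 10

0 0 2 3 4 6 7 7 8 9 10 10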